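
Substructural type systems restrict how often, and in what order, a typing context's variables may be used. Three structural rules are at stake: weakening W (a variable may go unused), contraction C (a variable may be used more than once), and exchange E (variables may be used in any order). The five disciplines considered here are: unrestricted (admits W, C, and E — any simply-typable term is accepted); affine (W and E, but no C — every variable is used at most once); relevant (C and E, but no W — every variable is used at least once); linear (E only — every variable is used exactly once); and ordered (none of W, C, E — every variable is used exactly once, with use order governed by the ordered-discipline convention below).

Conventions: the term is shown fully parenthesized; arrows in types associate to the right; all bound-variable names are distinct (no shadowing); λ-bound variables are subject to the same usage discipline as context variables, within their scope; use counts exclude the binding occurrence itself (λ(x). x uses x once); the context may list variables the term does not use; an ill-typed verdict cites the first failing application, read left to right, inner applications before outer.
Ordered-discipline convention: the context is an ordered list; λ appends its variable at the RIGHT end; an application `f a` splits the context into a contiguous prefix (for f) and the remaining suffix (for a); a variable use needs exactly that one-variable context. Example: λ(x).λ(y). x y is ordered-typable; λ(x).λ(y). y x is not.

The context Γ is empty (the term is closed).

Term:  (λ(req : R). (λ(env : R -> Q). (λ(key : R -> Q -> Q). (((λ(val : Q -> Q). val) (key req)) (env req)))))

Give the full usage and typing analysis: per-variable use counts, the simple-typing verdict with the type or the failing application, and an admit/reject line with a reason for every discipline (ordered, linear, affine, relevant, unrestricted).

usage: req (bound) ×2, env (bound) ×1, key (bound) ×1, val (bound) ×1
order of uses: val, key, req, env, req
typing: well-typed — term : R -> (R -> Q) -> (R -> Q -> Q) -> Q
ordered: ✗ — uses contraction: req ×2
linear: ✗ — uses contraction: req ×2
affine: ✗ — uses contraction: req ×2
relevant: ✓ — every one of req, env, key, val appears
unrestricted: ✓ — typability at R -> (R -> Q) -> (R -> Q -> Q) -> Q is all that's needed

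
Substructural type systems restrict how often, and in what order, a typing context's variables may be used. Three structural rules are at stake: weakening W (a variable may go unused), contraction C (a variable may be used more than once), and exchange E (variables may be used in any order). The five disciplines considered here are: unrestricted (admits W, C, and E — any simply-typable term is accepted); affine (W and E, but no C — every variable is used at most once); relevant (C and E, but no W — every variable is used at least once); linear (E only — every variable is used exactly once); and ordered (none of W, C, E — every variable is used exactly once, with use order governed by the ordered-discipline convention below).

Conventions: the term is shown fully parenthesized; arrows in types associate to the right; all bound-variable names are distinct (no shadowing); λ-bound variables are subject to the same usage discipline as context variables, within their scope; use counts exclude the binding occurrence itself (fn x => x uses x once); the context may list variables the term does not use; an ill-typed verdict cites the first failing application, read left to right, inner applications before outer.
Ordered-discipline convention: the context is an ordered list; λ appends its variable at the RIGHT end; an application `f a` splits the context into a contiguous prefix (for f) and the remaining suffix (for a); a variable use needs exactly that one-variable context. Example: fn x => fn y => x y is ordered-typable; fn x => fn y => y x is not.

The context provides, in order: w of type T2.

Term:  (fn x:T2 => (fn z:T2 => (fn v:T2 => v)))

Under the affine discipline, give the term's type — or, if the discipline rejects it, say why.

term : T2 → T2 → T2 → T2
use counts: w=0; x (λ-bound)=0; z (λ-bound)=0; v (λ-bound)=1
left-to-right use order: v
typing: ✓ — T2 → T2 → T2 → T2
all disciplines: ordered ✗ · linear ✗ · affine ✓ · relevant ✗ · unrestricted ✓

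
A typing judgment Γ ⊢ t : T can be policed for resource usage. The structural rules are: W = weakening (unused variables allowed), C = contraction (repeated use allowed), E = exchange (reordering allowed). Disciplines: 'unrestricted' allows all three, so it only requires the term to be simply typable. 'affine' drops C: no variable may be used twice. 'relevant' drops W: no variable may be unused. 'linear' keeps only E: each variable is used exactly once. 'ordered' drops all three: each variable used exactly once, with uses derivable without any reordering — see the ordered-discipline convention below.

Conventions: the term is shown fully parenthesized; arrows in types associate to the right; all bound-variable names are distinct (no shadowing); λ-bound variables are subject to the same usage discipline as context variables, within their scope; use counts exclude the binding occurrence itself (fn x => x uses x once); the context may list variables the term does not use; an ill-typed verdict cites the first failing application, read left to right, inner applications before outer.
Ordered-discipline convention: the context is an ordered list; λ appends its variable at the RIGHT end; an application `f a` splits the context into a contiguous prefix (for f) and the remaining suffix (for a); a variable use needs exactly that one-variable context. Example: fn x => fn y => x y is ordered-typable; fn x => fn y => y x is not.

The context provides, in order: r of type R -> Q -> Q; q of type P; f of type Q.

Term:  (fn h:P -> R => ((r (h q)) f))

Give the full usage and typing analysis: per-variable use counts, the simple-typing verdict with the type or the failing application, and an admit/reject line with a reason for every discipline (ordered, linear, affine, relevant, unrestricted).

variable uses: r=1; q=1; f=1; h (bound)=1
uses in reading order: r, h, q, f
typing: the term checks, with type (P -> R) -> Q
ordered: ✗, needs exchange: uses follow r, h, q, f
linear: ✓, each of r, q, f, h used exactly once
affine: ✓, at most one use each (r, q, f, h)
relevant: ✓, r, q, f, h: all used, weakening unneeded
unrestricted: ✓, well-typed at (P -> R) -> Q; no restrictions here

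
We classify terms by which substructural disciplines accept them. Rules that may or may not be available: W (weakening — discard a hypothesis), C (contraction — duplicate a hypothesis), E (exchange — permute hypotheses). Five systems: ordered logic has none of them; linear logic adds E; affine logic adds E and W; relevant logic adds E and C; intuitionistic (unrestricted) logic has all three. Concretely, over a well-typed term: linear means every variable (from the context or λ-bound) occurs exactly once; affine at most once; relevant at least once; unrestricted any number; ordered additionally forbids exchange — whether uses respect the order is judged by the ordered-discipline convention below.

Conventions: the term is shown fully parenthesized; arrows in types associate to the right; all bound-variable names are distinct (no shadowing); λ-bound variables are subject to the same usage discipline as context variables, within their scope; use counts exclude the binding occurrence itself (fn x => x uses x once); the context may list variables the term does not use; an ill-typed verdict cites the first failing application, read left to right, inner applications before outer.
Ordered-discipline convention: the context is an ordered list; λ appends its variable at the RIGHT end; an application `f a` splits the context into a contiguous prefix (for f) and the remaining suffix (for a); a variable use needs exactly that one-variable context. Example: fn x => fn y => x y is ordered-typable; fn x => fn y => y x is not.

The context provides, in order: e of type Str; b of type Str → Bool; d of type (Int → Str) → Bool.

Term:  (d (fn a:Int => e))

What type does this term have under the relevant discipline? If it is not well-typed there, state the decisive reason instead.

not well-typed under relevant — b, a left unused
counts: e: 1×; b: 0×; d: 1×; a (bound): 0×
left-to-right use order: d, e
typing: the term checks, with type Bool
all disciplines: ordered ✗ | linear ✗ | affine ✓ | relevant ✗ | unrestricted ✓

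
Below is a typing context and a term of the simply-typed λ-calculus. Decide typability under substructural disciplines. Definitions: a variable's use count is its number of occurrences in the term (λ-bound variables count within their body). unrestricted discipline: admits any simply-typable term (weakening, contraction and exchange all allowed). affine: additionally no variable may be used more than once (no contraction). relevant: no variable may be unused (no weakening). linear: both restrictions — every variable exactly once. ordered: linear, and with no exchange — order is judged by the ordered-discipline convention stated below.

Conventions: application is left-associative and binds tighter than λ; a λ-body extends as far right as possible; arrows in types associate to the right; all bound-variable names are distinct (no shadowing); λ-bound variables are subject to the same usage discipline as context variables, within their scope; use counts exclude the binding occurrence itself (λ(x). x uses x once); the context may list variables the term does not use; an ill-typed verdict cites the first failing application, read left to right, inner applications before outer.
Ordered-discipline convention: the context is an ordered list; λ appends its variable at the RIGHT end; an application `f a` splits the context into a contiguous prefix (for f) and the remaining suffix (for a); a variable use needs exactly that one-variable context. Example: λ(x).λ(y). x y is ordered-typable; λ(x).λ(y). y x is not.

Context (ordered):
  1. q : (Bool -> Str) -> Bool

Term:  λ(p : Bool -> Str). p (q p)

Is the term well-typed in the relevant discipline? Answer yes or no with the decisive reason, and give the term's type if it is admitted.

yes — at least one use each (q, p); term : (Bool -> Str) -> Str
usage: q: 1×; p [bound]: 2×
left-to-right use order: p, q, p
typing: the term checks, with type (Bool -> Str) -> Str
summary: ordered ✗ · linear ✗ · affine ✗ · relevant ✓ · unrestricted ✓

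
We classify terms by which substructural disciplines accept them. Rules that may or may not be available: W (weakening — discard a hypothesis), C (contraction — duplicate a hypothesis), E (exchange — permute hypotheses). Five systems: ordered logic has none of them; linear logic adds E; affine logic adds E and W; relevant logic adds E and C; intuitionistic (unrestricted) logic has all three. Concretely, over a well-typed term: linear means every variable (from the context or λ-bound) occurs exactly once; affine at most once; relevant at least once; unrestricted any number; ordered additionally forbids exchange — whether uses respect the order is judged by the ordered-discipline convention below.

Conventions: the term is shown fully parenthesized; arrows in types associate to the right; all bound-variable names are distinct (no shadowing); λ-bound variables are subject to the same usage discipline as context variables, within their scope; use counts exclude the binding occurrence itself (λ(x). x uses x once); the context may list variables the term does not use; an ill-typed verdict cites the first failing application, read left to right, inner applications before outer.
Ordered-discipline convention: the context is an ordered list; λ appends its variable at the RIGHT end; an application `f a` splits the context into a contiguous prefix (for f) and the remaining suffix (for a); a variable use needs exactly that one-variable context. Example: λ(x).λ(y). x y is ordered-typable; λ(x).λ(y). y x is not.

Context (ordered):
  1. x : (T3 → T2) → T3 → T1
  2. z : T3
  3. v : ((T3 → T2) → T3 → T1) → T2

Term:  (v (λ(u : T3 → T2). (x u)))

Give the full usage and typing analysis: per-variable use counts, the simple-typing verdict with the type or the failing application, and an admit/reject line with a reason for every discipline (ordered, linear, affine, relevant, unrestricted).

variable uses: x ×1, z ×0, v ×1, u (λ-bound) ×1
order of uses: v, x, u
typing: well-typed at T2
ordered: ✗ — z left unused
linear: ✗ — z left unused
affine: ✓ — x, z, v, u: no repeats, contraction unneeded
relevant: ✗ — z left unused
unrestricted: ✓ — typability at T2 is all that's needed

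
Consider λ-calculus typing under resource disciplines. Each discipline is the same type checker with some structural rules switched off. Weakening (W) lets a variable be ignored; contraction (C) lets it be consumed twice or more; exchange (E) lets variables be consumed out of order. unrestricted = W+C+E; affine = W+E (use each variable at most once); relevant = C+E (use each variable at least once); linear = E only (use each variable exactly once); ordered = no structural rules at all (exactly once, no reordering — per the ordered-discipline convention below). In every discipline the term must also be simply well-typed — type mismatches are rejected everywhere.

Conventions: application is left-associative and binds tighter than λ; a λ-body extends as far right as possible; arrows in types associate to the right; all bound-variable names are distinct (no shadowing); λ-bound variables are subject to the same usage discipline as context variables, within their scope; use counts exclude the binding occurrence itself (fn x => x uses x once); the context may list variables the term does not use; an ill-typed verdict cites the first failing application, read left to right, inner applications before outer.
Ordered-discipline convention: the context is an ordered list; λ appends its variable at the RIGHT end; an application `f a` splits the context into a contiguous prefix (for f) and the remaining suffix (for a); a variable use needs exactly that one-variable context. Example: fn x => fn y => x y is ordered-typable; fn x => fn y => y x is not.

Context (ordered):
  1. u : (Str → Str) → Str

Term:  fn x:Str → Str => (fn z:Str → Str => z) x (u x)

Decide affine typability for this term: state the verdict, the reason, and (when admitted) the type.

no — needs contraction — x ×2
use counts: u ×1; x (λ-bound) ×2; z (λ-bound) ×1
uses in reading order: z, x, u, x
typing: the term checks, with type (Str → Str) → Str
across the five disciplines: ordered ✗; linear ✗; affine ✗; relevant ✓; unrestricted ✓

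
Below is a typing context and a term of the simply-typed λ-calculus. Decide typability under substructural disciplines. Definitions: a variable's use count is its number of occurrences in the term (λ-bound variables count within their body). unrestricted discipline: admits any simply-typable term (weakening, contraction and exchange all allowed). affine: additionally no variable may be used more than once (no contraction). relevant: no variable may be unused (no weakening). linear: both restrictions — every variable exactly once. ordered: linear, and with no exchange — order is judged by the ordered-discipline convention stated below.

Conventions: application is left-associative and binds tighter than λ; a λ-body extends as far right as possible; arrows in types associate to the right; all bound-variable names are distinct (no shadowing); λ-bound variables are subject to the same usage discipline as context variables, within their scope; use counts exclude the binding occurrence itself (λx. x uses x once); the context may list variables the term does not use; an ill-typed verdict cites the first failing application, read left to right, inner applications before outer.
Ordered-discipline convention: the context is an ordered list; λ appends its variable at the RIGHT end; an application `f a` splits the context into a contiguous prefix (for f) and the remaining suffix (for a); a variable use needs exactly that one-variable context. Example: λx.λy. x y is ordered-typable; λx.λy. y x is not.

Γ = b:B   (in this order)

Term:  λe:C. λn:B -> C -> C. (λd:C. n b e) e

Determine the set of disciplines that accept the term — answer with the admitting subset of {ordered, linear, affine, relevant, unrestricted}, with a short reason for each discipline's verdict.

admitting disciplines: unrestricted
usage: b ×1, e (λ-bound) ×2, n (λ-bound) ×1, d (λ-bound) ×0
left-to-right use order: n, b, e, e
typing: ✓ — C -> (B -> C -> C) -> C
ordered: ✗, e ×2 used more than once (contraction); needs weakening: d unused
linear: ✗, e ×2 used more than once (contraction); needs weakening: d unused
affine: ✗, e ×2 used more than once (contraction)
relevant: ✗, needs weakening: d unused
unrestricted: ✓, well-typed at C -> (B -> C -> C) -> C; no restrictions here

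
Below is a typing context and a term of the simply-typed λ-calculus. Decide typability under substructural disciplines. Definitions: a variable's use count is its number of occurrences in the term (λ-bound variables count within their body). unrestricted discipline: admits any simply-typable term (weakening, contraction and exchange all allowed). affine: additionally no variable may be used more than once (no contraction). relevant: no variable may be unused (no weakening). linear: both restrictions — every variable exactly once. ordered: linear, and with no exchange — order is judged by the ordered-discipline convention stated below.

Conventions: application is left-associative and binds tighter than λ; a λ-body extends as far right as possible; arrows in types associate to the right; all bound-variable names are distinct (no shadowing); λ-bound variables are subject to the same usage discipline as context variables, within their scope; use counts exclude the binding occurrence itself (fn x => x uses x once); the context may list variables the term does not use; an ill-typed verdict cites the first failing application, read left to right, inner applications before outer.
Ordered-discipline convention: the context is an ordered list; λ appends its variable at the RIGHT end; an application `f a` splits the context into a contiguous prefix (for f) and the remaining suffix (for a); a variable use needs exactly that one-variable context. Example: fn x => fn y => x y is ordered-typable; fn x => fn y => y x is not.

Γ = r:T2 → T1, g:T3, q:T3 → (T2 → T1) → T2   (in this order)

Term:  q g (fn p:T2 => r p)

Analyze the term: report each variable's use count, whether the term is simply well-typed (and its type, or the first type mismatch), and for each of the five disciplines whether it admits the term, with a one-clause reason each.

variable uses: r=1, g=1, q=1, p (bound)=1
uses in reading order: q, g, r, p
typing: ✓ — T2
ordered: ✗ — no ordered split (uses run q, g, r, p)
linear: ✓ — exactly-once usage across r, g, q, p
affine: ✓ — r, g, q, p: no repeats, contraction unneeded
relevant: ✓ — every one of r, g, q, p appears
unrestricted: ✓ — simply typable at T2; W, C, E all held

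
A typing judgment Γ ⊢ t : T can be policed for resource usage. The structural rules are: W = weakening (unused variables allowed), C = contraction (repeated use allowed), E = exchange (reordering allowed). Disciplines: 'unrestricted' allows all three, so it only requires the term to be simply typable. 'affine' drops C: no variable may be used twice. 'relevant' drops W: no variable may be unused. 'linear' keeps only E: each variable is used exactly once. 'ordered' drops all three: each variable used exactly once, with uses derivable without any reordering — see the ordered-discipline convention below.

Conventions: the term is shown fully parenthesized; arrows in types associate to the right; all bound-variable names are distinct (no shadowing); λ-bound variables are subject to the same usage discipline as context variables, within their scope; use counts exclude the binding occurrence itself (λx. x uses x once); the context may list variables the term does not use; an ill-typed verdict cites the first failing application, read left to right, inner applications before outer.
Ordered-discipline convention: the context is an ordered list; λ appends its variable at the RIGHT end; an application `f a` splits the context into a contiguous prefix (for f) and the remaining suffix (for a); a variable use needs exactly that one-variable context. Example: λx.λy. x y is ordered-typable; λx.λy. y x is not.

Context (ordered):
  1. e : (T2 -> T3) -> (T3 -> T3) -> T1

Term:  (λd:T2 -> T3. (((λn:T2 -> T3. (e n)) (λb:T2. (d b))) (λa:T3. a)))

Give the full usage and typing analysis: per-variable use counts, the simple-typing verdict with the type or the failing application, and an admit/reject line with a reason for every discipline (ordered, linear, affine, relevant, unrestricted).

variable uses: e: 1; d (bound): 1; n (bound): 1; b (bound): 1; a (bound): 1
left-to-right use order: e, n, d, b, a
typing: well-typed at (T2 -> T3) -> T1
ordered: ✓, e, d, n, b, a: once each, no exchange needed
linear: ✓, e, d, n, b, a: one use apiece
affine: ✓, none of e, d, n, b, a used more than once
relevant: ✓, every one of e, d, n, b, a appears
unrestricted: ✓, well-typed at (T2 -> T3) -> T1; no restrictions here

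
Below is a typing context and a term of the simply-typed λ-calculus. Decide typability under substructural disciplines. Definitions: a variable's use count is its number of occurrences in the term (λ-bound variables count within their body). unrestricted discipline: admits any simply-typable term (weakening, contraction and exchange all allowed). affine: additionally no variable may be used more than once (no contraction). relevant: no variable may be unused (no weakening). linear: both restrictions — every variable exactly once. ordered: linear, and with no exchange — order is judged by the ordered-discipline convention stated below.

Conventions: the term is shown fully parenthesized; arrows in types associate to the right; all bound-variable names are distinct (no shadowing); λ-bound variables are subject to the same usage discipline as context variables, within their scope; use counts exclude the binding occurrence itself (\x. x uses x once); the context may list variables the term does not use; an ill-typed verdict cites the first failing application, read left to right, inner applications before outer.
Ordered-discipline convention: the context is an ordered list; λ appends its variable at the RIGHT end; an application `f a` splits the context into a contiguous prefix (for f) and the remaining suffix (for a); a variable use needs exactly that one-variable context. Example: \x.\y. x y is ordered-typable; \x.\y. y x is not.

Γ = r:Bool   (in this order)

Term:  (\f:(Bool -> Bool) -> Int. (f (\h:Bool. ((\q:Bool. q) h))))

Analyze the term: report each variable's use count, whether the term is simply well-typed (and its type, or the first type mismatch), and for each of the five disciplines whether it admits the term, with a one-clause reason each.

counts: r: 0×; f (bound): 1×; h (bound): 1×; q (bound): 1×
left-to-right use order: f, q, h
typing: ✓ — ((Bool -> Bool) -> Int) -> Int
ordered: ✗, r never used (weakening)
linear: ✗, r never used (weakening)
affine: ✓, r, f, h, q: no repeats, contraction unneeded
relevant: ✗, r never used (weakening)
unrestricted: ✓, type-checks (((Bool -> Bool) -> Int) -> Int) and nothing is barred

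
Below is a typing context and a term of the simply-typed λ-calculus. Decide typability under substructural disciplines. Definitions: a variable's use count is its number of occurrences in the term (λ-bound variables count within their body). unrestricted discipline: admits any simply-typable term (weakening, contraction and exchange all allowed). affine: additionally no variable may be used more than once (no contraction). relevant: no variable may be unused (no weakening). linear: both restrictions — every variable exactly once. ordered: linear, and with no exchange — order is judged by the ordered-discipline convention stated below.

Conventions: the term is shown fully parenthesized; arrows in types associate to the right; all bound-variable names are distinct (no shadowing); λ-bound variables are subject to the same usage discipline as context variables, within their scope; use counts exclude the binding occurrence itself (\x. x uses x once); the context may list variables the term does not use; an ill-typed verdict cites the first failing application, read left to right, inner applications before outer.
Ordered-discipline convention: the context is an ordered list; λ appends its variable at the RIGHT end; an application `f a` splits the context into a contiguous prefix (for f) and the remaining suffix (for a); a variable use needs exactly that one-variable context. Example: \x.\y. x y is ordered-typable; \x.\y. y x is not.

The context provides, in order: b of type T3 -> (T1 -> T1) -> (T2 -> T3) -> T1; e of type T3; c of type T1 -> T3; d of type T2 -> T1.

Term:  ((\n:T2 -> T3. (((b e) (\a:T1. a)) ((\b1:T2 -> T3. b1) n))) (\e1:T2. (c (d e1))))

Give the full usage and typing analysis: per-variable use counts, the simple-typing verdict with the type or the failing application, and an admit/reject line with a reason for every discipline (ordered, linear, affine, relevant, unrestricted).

usage: b: 1×, e: 1×, c: 1×, d: 1×, n (bound): 1×, a (bound): 1×, b1 (bound): 1×, e1 (bound): 1×
uses in reading order: b, e, a, b1, n, c, d, e1
typing: ✓ — T1
ordered: ✓ — b, e, c, d, n, a, b1, e1 once each; derivable with no W/C/E
linear: ✓ — exactly-once usage across b, e, c, d, n, a, b1, e1
affine: ✓ — at most one use each (b, e, c, d, n, a, b1, e1)
relevant: ✓ — at least one use each (b, e, c, d, n, a, b1, e1)
unrestricted: ✓ — well-typed at T1; no restrictions here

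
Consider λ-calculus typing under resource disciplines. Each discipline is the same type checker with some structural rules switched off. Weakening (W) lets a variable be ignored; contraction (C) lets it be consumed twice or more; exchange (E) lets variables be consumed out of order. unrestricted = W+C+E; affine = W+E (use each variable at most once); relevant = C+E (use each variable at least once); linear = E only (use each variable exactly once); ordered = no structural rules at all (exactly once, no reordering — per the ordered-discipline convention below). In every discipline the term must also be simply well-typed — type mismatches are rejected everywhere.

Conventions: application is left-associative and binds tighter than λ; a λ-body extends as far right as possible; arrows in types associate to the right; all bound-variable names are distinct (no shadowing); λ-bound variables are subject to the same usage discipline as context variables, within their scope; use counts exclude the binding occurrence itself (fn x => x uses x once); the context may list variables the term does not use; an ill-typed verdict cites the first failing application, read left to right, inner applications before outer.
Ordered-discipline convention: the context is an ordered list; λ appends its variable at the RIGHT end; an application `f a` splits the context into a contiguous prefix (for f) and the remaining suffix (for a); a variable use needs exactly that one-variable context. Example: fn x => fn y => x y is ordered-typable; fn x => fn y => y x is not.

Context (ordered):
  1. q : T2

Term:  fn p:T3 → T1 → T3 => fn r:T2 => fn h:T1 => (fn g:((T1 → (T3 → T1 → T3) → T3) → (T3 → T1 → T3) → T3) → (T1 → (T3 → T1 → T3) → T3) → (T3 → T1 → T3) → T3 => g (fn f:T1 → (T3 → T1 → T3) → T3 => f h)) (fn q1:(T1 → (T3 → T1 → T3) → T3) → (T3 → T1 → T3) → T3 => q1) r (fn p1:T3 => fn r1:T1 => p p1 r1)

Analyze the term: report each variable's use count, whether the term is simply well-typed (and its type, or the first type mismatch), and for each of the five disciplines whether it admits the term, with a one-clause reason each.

variable uses: q: 0; p [bound]: 1; r [bound]: 1; h [bound]: 1; g [bound]: 1; f [bound]: 1; q1 [bound]: 1; p1 [bound]: 1; r1 [bound]: 1
uses in reading order: g, f, h, q1, r, p, p1, r1
typing: ill-typed: an application expects T1 → (T3 → T1 → T3) → T3 but receives T2
ordered: ✗, fails simple typing
linear: ✗, a type mismatch blocks all five
affine: ✗, the type mismatch rejects it
relevant: ✗, not simply typable
unrestricted: ✗, fails simple typing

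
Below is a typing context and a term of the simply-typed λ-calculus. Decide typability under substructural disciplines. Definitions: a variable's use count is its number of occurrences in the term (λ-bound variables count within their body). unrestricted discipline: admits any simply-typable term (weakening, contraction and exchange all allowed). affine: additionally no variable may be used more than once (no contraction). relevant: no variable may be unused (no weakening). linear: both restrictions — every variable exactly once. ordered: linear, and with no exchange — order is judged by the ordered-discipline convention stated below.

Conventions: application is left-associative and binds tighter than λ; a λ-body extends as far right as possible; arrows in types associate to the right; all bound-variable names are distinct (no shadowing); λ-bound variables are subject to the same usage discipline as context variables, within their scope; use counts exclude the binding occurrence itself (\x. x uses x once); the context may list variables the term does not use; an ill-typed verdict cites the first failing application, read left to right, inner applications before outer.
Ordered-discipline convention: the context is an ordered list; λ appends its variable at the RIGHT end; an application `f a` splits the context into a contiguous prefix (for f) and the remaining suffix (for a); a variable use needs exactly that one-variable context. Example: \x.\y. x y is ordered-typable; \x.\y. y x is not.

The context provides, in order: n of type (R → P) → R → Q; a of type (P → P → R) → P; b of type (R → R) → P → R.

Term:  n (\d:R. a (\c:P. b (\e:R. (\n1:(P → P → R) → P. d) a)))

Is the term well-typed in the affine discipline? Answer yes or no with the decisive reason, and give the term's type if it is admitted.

no — a ×2 used more than once (contraction)
use counts: n: 1×, a: 2×, b: 1×, d [bound]: 1×, c [bound]: 0×, e [bound]: 0×, n1 [bound]: 0×
left-to-right use order: n, a, b, d, a
typing: well-typed — term : R → Q
all disciplines: ordered ✗; linear ✗; affine ✗; relevant ✗; unrestricted ✓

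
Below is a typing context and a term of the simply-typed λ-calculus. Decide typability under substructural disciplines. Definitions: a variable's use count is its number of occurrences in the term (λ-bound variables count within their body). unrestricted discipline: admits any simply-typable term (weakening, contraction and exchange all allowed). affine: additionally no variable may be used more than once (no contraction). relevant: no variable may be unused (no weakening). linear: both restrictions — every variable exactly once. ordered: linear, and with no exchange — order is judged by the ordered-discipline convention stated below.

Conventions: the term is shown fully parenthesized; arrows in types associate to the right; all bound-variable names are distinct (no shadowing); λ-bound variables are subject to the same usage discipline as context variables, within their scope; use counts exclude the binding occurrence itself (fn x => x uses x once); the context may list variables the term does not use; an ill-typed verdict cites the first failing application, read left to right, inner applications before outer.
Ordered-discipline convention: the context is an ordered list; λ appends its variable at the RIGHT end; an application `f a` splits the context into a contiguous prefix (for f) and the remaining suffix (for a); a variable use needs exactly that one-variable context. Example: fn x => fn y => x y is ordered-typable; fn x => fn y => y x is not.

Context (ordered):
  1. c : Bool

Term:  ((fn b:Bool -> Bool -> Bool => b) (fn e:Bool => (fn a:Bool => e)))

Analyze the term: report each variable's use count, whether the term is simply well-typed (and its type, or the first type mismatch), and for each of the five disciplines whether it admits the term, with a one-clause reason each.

use counts: c ×0, b (bound) ×1, e (bound) ×1, a (bound) ×0
uses in reading order: b, e
typing: ✓ — Bool -> Bool -> Bool
ordered ✗ (c, a left unused)
linear ✗ (c, a left unused)
affine ✓ (none of c, b, e, a used more than once)
relevant ✗ (c, a left unused)
unrestricted ✓ (typability at Bool -> Bool -> Bool is all that's needed)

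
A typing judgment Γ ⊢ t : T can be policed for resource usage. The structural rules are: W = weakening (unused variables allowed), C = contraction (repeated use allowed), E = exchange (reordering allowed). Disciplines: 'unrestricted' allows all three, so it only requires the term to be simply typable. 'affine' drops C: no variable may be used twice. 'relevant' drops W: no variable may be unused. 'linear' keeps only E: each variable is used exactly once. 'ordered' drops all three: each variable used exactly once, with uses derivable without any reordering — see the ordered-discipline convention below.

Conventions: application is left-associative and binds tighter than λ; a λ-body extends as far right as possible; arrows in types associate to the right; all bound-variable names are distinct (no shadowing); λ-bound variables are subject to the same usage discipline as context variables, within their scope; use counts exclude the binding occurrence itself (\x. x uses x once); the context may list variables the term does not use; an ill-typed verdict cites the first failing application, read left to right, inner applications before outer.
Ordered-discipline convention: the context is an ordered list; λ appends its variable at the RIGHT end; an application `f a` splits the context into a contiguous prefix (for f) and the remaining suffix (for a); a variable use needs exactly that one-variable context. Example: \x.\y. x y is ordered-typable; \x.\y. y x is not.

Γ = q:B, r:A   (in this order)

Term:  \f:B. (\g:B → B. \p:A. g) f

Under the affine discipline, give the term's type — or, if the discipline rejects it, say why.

not well-typed under affine — fails simple typing
use counts: q: 0×, r: 0×, f [bound]: 1×, g [bound]: 1×, p [bound]: 0×
left-to-right use order: g, f
typing: ill-typed: an application expects B → B but receives B
per-discipline verdicts: ordered ✗; linear ✗; affine ✗; relevant ✗; unrestricted ✗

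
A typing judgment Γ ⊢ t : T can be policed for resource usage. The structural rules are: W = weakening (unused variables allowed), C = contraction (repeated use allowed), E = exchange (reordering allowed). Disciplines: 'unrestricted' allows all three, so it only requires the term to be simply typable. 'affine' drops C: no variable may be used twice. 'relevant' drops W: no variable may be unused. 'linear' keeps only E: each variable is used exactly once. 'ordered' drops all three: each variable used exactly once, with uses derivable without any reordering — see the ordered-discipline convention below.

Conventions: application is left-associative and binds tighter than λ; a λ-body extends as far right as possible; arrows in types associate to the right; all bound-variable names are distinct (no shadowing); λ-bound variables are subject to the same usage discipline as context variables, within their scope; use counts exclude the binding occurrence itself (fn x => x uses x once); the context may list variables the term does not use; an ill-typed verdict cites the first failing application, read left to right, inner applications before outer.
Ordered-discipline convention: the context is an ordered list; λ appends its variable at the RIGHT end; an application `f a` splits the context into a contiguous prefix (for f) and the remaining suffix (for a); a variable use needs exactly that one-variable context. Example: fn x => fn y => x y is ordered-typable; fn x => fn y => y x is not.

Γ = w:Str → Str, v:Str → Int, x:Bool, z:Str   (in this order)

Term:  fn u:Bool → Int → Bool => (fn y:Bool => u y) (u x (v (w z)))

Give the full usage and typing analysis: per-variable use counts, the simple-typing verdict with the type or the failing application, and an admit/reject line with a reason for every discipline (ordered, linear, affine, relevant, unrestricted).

counts: w ×1; v ×1; x ×1; z ×1; u (λ-bound) ×2; y (λ-bound) ×1
left-to-right use order: u, y, u, x, v, w, z
typing: the term checks, with type (Bool → Int → Bool) → Int → Bool
ordered: ✗, repeated use of u ×2
linear: ✗, repeated use of u ×2
affine: ✗, repeated use of u ×2
relevant: ✓, every one of w, v, x, z, u, y appears
unrestricted: ✓, type-checks ((Bool → Int → Bool) → Int → Bool) and nothing is barred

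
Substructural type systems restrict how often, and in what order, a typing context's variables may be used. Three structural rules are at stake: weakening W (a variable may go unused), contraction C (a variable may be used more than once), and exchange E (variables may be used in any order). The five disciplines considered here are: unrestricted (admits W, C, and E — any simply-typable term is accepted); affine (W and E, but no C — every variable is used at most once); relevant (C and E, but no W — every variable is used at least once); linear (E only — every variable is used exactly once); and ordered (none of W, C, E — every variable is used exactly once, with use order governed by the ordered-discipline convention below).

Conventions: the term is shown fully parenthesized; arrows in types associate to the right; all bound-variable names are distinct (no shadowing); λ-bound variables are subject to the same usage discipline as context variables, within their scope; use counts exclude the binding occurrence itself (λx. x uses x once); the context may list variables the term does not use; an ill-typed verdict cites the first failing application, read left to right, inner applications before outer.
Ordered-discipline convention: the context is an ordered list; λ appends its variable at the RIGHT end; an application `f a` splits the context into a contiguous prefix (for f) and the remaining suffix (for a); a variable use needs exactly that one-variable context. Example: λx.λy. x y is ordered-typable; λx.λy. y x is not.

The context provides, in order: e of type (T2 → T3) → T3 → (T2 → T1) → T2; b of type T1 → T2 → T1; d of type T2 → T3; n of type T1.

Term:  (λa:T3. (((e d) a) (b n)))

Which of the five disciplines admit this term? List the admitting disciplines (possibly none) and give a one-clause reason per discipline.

admitted by: linear, affine, relevant, unrestricted
use counts: e=1; b=1; d=1; n=1; a (bound)=1
left-to-right use order: e, d, a, b, n
typing: ✓ — T3 → T2
ordered: ✗, needs exchange: uses follow e, d, a, b, n
linear: ✓, single use per variable (e, b, d, n, a)
affine: ✓, none of e, b, d, n, a used more than once
relevant: ✓, at least one use each (e, b, d, n, a)
unrestricted: ✓, well-typed at T3 → T2; no restrictions here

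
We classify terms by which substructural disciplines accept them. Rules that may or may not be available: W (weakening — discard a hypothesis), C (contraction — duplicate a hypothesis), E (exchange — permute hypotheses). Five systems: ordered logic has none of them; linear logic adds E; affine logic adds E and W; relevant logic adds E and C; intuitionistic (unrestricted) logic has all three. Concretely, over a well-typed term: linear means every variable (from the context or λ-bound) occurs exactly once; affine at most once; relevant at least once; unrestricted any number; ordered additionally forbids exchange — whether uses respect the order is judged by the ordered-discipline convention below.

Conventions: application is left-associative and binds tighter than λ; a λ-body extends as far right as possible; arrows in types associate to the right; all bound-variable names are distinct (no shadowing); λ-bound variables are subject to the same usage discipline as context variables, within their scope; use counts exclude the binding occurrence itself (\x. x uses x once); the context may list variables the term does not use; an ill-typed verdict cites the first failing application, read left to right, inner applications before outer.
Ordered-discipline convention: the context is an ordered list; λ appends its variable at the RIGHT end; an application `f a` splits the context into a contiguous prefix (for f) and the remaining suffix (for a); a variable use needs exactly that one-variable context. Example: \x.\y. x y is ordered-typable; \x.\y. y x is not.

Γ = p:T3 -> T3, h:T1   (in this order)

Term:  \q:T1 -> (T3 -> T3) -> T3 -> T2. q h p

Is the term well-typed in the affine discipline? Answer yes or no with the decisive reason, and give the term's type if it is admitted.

yes — no duplicate uses among p, h, q; term : (T1 -> (T3 -> T3) -> T3 -> T2) -> T3 -> T2
variable uses: p ×1; h ×1; q (bound) ×1
use order (left to right): q, h, p
typing: the term checks, with type (T1 -> (T3 -> T3) -> T3 -> T2) -> T3 -> T2
all disciplines: ordered ✗; linear ✓; affine ✓; relevant ✓; unrestricted ✓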